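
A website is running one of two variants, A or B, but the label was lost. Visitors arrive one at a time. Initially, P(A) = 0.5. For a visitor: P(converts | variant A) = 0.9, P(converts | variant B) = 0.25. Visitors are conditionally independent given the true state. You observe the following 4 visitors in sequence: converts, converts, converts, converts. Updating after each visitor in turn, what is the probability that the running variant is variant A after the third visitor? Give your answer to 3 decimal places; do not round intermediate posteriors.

After 'converts': P(A) = 0.9·0.5000 / (0.9·0.5000 + 0.25·0.5000) ≈ 0.7826
After 'converts': P(A) = 0.9·0.7826 / (0.9·0.7826 + 0.25·0.2174) ≈ 0.9284
After 'converts': P(A) = 0.9·0.9284 / (0.9·0.9284 + 0.25·0.0716) ≈ 0.9790

0.979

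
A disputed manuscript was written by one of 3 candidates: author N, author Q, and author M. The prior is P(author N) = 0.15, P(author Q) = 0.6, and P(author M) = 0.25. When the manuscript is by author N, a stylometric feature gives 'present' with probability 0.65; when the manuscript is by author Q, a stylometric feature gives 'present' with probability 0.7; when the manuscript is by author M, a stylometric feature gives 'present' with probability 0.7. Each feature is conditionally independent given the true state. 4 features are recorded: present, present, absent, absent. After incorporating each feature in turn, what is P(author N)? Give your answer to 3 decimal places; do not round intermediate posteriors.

Apply Bayes' rule sequentially, carrying P(author N) forward.
After 'present': normaliser = 0.65·0.1500 + 0.7·0.6000 + 0.7·0.2500; P(author N) ≈ 0.1408, P(author Q) ≈ 0.6065, P(author M) ≈ 0.2527
After 'present': normaliser = 0.65·0.1408 + 0.7·0.6065 + 0.7·0.2527; P(author N) ≈ 0.1321, P(author Q) ≈ 0.6127, P(author M) ≈ 0.2553
After 'absent': normaliser = 0.35·0.1321 + 0.3·0.6127 + 0.3·0.2553; P(author N) ≈ 0.1508, P(author Q) ≈ 0.5995, P(author M) ≈ 0.2498
After 'absent': normaliser = 0.35·0.1508 + 0.3·0.5995 + 0.3·0.2498; P(author N) ≈ 0.1716, P(author Q) ≈ 0.5848, P(author M) ≈ 0.2437

0.172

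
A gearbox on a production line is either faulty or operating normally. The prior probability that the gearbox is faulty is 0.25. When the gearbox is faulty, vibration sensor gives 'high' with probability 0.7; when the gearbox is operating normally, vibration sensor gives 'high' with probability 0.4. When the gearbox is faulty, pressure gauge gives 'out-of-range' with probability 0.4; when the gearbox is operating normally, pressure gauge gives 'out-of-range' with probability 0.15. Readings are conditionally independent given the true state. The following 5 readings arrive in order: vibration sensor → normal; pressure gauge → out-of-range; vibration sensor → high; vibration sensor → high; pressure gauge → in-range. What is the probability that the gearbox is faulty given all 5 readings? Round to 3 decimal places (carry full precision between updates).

0.490

After vibration sensor='normal': P(faulty) = 0.3·0.2500 / (0.3·0.2500 + 0.6·0.7500) ≈ 0.1429
After pressure gauge='out-of-range': P(faulty) = 0.4·0.1429 / (0.4·0.1429 + 0.15·0.8571) ≈ 0.3077
After vibration sensor='high': P(faulty) = 0.7·0.3077 / (0.7·0.3077 + 0.4·0.6923) ≈ 0.4375
After vibration sensor='high': P(faulty) = 0.7·0.4375 / (0.7·0.4375 + 0.4·0.5625) ≈ 0.5765
After pressure gauge='in-range': P(faulty) = 0.6·0.5765 / (0.6·0.5765 + 0.85·0.4235) ≈ 0.4900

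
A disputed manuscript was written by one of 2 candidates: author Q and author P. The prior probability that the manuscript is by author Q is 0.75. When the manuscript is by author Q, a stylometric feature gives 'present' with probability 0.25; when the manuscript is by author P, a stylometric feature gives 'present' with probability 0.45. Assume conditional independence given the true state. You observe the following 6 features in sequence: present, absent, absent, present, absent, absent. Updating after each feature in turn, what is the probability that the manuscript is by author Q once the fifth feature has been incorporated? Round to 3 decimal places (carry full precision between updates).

Apply Bayes' rule sequentially, carrying P(author Q) forward.
After 'present': P(author Q) = 0.25·0.7500 / (0.25·0.7500 + 0.45·0.2500) ≈ 0.6250
After 'absent': P(author Q) = 0.75·0.6250 / (0.75·0.6250 + 0.55·0.3750) ≈ 0.6944
After 'absent': P(author Q) = 0.75·0.6944 / (0.75·0.6944 + 0.55·0.3056) ≈ 0.7560
After 'present': P(author Q) = 0.25·0.7560 / (0.25·0.7560 + 0.45·0.2440) ≈ 0.6326
After 'absent': P(author Q) = 0.75·0.6326 / (0.75·0.6326 + 0.55·0.3674) ≈ 0.7013

0.701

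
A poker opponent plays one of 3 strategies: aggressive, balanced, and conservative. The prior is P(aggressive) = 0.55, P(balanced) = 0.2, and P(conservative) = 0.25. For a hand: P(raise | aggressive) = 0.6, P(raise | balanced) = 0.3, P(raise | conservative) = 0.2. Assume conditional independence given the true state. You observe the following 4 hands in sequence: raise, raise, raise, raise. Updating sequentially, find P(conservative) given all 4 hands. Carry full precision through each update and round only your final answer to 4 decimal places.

0.0055

After 'raise': normaliser = 0.6·0.5500 + 0.3·0.2000 + 0.2·0.2500; P(aggressive) ≈ 0.7500, P(balanced) ≈ 0.1364, P(conservative) ≈ 0.1136
After 'raise': normaliser = 0.6·0.7500 + 0.3·0.1364 + 0.2·0.1136; P(aggressive) ≈ 0.8761, P(balanced) ≈ 0.0796, P(conservative) ≈ 0.0442
After 'raise': normaliser = 0.6·0.8761 + 0.3·0.0796 + 0.2·0.0442; P(aggressive) ≈ 0.9414, P(balanced) ≈ 0.0428, P(conservative) ≈ 0.0158
After 'raise': normaliser = 0.6·0.9414 + 0.3·0.0428 + 0.2·0.0158; P(aggressive) ≈ 0.9724, P(balanced) ≈ 0.0221, P(conservative) ≈ 0.0055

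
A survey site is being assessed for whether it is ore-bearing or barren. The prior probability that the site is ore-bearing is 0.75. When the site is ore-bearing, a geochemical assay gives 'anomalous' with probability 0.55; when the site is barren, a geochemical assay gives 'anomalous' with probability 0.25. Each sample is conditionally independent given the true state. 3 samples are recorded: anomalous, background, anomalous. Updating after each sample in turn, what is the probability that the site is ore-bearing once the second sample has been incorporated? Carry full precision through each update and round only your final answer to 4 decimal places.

After 'anomalous': P(ore) = 0.55·0.7500 / (0.55·0.7500 + 0.25·0.2500) ≈ 0.8684
After 'background': P(ore) = 0.45·0.8684 / (0.45·0.8684 + 0.75·0.1316) ≈ 0.7984

0.7984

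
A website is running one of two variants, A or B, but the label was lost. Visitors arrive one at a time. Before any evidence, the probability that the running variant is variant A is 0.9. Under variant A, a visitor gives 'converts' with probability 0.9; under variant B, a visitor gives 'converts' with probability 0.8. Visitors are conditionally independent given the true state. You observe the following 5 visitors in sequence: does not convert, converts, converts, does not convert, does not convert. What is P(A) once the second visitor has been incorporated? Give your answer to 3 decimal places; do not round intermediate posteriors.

After 'does not convert': P(A) = 0.1·0.9000 / (0.1·0.9000 + 0.2·0.1000) ≈ 0.8182
After 'converts': P(A) = 0.9·0.8182 / (0.9·0.8182 + 0.8·0.1818) ≈ 0.8351

0.835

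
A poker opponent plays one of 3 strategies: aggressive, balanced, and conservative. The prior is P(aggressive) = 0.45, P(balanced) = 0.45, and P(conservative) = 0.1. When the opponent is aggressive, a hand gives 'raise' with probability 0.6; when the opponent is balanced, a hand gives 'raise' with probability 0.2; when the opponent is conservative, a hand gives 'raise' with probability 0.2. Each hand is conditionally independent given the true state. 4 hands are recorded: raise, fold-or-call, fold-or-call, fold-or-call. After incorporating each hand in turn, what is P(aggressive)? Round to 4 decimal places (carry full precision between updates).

After 'raise': normaliser = 0.6·0.4500 + 0.2·0.4500 + 0.2·0.1000; P(aggressive) ≈ 0.7105, P(balanced) ≈ 0.2368, P(conservative) ≈ 0.0526
After 'fold-or-call': normaliser = 0.4·0.7105 + 0.8·0.2368 + 0.8·0.0526; P(aggressive) ≈ 0.5510, P(balanced) ≈ 0.3673, P(conservative) ≈ 0.0816
After 'fold-or-call': normaliser = 0.4·0.5510 + 0.8·0.3673 + 0.8·0.0816; P(aggressive) ≈ 0.3803, P(balanced) ≈ 0.5070, P(conservative) ≈ 0.1127
After 'fold-or-call': normaliser = 0.4·0.3803 + 0.8·0.5070 + 0.8·0.1127; P(aggressive) ≈ 0.2348, P(balanced) ≈ 0.6261, P(conservative) ≈ 0.1391

0.2348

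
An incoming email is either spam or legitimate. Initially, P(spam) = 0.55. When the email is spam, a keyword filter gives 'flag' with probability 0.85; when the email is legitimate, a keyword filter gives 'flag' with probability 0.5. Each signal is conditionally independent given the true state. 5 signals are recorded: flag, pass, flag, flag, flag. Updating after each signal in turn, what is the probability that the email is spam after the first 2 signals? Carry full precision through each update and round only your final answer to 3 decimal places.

0.384

After 'flag': P(spam) = 0.85·0.5500 / (0.85·0.5500 + 0.5·0.4500) ≈ 0.6751
After 'pass': P(spam) = 0.15·0.6751 / (0.15·0.6751 + 0.5·0.3249) ≈ 0.3840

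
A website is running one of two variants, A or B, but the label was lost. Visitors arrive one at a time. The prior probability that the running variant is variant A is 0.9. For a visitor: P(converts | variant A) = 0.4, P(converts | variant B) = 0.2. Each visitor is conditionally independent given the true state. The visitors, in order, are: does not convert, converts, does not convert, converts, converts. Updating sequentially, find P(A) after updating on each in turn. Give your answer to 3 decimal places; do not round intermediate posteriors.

0.976

Apply Bayes' rule sequentially, carrying P(A) forward.
After 'does not convert': P(A) = 0.6·0.9000 / (0.6·0.9000 + 0.8·0.1000) ≈ 0.8710
After 'converts': P(A) = 0.4·0.8710 / (0.4·0.8710 + 0.2·0.1290) ≈ 0.9310
After 'does not convert': P(A) = 0.6·0.9310 / (0.6·0.9310 + 0.8·0.0690) ≈ 0.9101
After 'converts': P(A) = 0.4·0.9101 / (0.4·0.9101 + 0.2·0.0899) ≈ 0.9529
After 'converts': P(A) = 0.4·0.9529 / (0.4·0.9529 + 0.2·0.0471) ≈ 0.9759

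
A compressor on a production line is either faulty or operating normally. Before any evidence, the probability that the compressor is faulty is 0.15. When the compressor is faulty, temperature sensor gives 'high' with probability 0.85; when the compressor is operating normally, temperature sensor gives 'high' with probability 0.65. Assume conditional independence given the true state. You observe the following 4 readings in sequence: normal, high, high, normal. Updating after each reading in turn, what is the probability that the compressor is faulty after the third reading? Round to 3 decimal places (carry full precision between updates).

Each posterior becomes the prior for the next update.
After 'normal': P(faulty) = 0.15·0.1500 / (0.15·0.1500 + 0.35·0.8500) ≈ 0.0703
After 'high': P(faulty) = 0.85·0.0703 / (0.85·0.0703 + 0.65·0.9297) ≈ 0.0900
After 'high': P(faulty) = 0.85·0.0900 / (0.85·0.0900 + 0.65·0.9100) ≈ 0.1145

0.115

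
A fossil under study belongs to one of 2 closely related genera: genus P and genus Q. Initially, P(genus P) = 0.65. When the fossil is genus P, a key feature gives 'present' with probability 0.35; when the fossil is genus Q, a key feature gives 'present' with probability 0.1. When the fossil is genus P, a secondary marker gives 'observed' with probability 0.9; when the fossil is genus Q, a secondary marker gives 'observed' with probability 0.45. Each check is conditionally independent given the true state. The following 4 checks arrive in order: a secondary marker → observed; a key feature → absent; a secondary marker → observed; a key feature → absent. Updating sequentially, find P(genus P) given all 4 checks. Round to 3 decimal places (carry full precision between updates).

Each posterior becomes the prior for the next update.
After a secondary marker='observed': P(genus P) = 0.9·0.6500 / (0.9·0.6500 + 0.45·0.3500) ≈ 0.7879
After a key feature='absent': P(genus P) = 0.65·0.7879 / (0.65·0.7879 + 0.9·0.2121) ≈ 0.7284
After a secondary marker='observed': P(genus P) = 0.9·0.7284 / (0.9·0.7284 + 0.45·0.2716) ≈ 0.8429
After a key feature='absent': P(genus P) = 0.65·0.8429 / (0.65·0.8429 + 0.9·0.1571) ≈ 0.7949

0.795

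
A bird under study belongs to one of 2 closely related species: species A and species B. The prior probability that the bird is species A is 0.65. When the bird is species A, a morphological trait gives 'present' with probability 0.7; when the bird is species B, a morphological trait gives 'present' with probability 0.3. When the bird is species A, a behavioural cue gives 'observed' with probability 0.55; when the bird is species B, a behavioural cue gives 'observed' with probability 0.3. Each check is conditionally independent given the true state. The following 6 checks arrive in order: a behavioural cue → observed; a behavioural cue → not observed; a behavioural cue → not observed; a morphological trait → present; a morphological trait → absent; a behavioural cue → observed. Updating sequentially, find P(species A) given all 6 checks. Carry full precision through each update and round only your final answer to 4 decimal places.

0.7206

After a behavioural cue='observed': P(species A) = 0.55·0.6500 / (0.55·0.6500 + 0.3·0.3500) ≈ 0.7730
After a behavioural cue='not observed': P(species A) = 0.45·0.7730 / (0.45·0.7730 + 0.7·0.2270) ≈ 0.6864
After a behavioural cue='not observed': P(species A) = 0.45·0.6864 / (0.45·0.6864 + 0.7·0.3136) ≈ 0.5846
After a morphological trait='present': P(species A) = 0.7·0.5846 / (0.7·0.5846 + 0.3·0.4154) ≈ 0.7665
After a morphological trait='absent': P(species A) = 0.3·0.7665 / (0.3·0.7665 + 0.7·0.2335) ≈ 0.5846
After a behavioural cue='observed': P(species A) = 0.55·0.5846 / (0.55·0.5846 + 0.3·0.4154) ≈ 0.7206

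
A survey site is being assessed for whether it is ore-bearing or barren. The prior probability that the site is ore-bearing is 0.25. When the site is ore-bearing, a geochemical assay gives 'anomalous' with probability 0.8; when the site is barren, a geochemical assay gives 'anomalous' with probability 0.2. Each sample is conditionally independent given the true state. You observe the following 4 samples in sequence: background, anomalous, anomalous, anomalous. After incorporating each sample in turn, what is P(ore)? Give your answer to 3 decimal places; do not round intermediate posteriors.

After 'background': P(ore) = 0.2·0.2500 / (0.2·0.2500 + 0.8·0.7500) ≈ 0.0769
After 'anomalous': P(ore) = 0.8·0.0769 / (0.8·0.0769 + 0.2·0.9231) ≈ 0.2500
After 'anomalous': P(ore) = 0.8·0.2500 / (0.8·0.2500 + 0.2·0.7500) ≈ 0.5714
After 'anomalous': P(ore) = 0.8·0.5714 / (0.8·0.5714 + 0.2·0.4286) ≈ 0.8421

0.842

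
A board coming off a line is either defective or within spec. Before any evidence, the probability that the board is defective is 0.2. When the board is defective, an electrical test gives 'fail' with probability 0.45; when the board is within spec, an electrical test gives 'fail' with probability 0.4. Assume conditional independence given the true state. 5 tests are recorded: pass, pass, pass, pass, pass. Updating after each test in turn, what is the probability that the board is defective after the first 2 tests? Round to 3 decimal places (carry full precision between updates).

0.174

Apply Bayes' rule sequentially, carrying P(defective) forward.
After 'pass': P(defective) = 0.55·0.2000 / (0.55·0.2000 + 0.6·0.8000) ≈ 0.1864
After 'pass': P(defective) = 0.55·0.1864 / (0.55·0.1864 + 0.6·0.8136) ≈ 0.1736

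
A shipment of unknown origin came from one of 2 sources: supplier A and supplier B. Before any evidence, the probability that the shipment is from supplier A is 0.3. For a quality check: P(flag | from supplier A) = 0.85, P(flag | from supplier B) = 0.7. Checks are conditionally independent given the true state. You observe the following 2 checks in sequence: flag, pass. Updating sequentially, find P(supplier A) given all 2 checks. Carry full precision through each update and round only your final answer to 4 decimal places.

Apply Bayes' rule sequentially, carrying P(supplier A) forward.
After 'flag': P(supplier A) = 0.85·0.3000 / (0.85·0.3000 + 0.7·0.7000) ≈ 0.3423
After 'pass': P(supplier A) = 0.15·0.3423 / (0.15·0.3423 + 0.3·0.6577) ≈ 0.2065

0.2065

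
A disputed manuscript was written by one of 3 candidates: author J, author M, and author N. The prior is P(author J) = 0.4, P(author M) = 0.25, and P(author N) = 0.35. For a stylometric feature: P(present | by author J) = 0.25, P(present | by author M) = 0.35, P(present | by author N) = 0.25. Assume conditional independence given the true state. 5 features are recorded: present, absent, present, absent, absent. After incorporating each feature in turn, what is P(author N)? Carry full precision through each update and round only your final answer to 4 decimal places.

0.3274

After 'present': normaliser = 0.25·0.4000 + 0.35·0.2500 + 0.25·0.3500; P(author J) ≈ 0.3636, P(author M) ≈ 0.3182, P(author N) ≈ 0.3182
After 'absent': normaliser = 0.75·0.3636 + 0.65·0.3182 + 0.75·0.3182; P(author J) ≈ 0.3797, P(author M) ≈ 0.2880, P(author N) ≈ 0.3323
After 'present': normaliser = 0.25·0.3797 + 0.35·0.2880 + 0.25·0.3323; P(author J) ≈ 0.3405, P(author M) ≈ 0.3615, P(author N) ≈ 0.2980
After 'absent': normaliser = 0.75·0.3405 + 0.65·0.3615 + 0.75·0.2980; P(author J) ≈ 0.3578, P(author M) ≈ 0.3292, P(author N) ≈ 0.3130
After 'absent': normaliser = 0.75·0.3578 + 0.65·0.3292 + 0.75·0.3130; P(author J) ≈ 0.3742, P(author M) ≈ 0.2984, P(author N) ≈ 0.3274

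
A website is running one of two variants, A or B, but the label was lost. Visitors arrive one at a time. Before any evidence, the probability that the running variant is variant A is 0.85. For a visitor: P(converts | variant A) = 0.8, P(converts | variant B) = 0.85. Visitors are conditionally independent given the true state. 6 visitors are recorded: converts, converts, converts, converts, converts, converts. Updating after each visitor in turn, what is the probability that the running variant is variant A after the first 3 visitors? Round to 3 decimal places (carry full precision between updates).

0.825

After 'converts': P(A) = 0.8·0.8500 / (0.8·0.8500 + 0.85·0.1500) ≈ 0.8421
After 'converts': P(A) = 0.8·0.8421 / (0.8·0.8421 + 0.85·0.1579) ≈ 0.8339
After 'converts': P(A) = 0.8·0.8339 / (0.8·0.8339 + 0.85·0.1661) ≈ 0.8253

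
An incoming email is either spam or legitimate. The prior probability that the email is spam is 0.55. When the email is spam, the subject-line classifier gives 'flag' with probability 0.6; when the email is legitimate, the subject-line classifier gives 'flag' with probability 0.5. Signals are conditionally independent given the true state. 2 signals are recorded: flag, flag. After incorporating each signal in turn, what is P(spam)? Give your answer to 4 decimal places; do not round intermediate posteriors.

Apply Bayes' rule sequentially, carrying P(spam) forward.
After 'flag': P(spam) = 0.6·0.5500 / (0.6·0.5500 + 0.5·0.4500) ≈ 0.5946
After 'flag': P(spam) = 0.6·0.5946 / (0.6·0.5946 + 0.5·0.4054) ≈ 0.6377

0.6377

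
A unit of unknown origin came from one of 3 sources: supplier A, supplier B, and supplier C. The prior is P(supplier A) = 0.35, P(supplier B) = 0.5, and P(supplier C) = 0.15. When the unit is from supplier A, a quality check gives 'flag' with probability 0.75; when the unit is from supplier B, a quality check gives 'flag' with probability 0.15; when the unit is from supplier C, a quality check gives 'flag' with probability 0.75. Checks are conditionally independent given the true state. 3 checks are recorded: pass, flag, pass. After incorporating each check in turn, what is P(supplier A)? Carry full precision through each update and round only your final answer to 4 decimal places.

0.2114

After 'pass': normaliser = 0.25·0.3500 + 0.85·0.5000 + 0.25·0.1500; P(supplier A) ≈ 0.1591, P(supplier B) ≈ 0.7727, P(supplier C) ≈ 0.0682
After 'flag': normaliser = 0.75·0.1591 + 0.15·0.7727 + 0.75·0.0682; P(supplier A) ≈ 0.4167, P(supplier B) ≈ 0.4048, P(supplier C) ≈ 0.1786
After 'pass': normaliser = 0.25·0.4167 + 0.85·0.4048 + 0.25·0.1786; P(supplier A) ≈ 0.2114, P(supplier B) ≈ 0.6981, P(supplier C) ≈ 0.0906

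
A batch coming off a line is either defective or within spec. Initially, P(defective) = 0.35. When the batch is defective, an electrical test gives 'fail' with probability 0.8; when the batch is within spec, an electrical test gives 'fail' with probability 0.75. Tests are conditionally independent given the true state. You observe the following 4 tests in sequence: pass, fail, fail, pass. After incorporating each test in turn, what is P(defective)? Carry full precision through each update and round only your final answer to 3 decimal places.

After 'pass': P(defective) = 0.2·0.3500 / (0.2·0.3500 + 0.25·0.6500) ≈ 0.3011
After 'fail': P(defective) = 0.8·0.3011 / (0.8·0.3011 + 0.75·0.6989) ≈ 0.3148
After 'fail': P(defective) = 0.8·0.3148 / (0.8·0.3148 + 0.75·0.6852) ≈ 0.3289
After 'pass': P(defective) = 0.2·0.3289 / (0.2·0.3289 + 0.25·0.6711) ≈ 0.2817

0.282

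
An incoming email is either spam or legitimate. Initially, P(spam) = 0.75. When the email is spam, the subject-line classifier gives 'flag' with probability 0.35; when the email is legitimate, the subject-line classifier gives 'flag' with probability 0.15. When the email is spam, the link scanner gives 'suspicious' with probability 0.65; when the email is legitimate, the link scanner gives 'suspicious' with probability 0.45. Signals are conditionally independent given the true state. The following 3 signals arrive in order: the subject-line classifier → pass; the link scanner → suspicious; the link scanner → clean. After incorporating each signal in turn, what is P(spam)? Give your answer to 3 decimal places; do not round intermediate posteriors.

After the subject-line classifier='pass': P(spam) = 0.65·0.7500 / (0.65·0.7500 + 0.85·0.2500) ≈ 0.6964
After the link scanner='suspicious': P(spam) = 0.65·0.6964 / (0.65·0.6964 + 0.45·0.3036) ≈ 0.7682
After the link scanner='clean': P(spam) = 0.35·0.7682 / (0.35·0.7682 + 0.55·0.2318) ≈ 0.6783

0.678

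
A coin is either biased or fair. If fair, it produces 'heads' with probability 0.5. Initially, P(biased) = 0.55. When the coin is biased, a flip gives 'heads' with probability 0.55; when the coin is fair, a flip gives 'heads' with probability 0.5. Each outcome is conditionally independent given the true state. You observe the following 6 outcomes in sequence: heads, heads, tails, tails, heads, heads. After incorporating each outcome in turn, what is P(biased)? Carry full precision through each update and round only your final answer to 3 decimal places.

Apply Bayes' rule sequentially, carrying P(biased) forward.
After 'heads': P(biased) = 0.55·0.5500 / (0.55·0.5500 + 0.5·0.4500) ≈ 0.5735
After 'heads': P(biased) = 0.55·0.5735 / (0.55·0.5735 + 0.5·0.4265) ≈ 0.5966
After 'tails': P(biased) = 0.45·0.5966 / (0.45·0.5966 + 0.5·0.4034) ≈ 0.5710
After 'tails': P(biased) = 0.45·0.5710 / (0.45·0.5710 + 0.5·0.4290) ≈ 0.5450
After 'heads': P(biased) = 0.55·0.5450 / (0.55·0.5450 + 0.5·0.4550) ≈ 0.5685
After 'heads': P(biased) = 0.55·0.5685 / (0.55·0.5685 + 0.5·0.4315) ≈ 0.5917

0.592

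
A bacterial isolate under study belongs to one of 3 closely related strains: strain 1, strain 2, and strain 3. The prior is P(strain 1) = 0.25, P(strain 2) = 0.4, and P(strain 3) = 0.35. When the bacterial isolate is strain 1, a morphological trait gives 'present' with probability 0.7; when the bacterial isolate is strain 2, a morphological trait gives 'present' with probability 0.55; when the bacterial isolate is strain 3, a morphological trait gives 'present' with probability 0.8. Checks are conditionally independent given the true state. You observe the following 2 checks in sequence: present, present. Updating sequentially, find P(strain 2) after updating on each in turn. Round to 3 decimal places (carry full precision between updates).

After 'present': normaliser = 0.7·0.2500 + 0.55·0.4000 + 0.8·0.3500; P(strain 1) ≈ 0.2593, P(strain 2) ≈ 0.3259, P(strain 3) ≈ 0.4148
After 'present': normaliser = 0.7·0.2593 + 0.55·0.3259 + 0.8·0.4148; P(strain 1) ≈ 0.2620, P(strain 2) ≈ 0.2588, P(strain 3) ≈ 0.4791

0.259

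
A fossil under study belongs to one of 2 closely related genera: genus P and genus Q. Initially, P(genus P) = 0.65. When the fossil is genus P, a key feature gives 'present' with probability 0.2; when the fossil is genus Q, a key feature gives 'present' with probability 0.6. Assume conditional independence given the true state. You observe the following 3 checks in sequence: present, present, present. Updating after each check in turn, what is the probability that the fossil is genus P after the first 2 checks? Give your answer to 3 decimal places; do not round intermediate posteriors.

0.171

After 'present': P(genus P) = 0.2·0.6500 / (0.2·0.6500 + 0.6·0.3500) ≈ 0.3824
After 'present': P(genus P) = 0.2·0.3824 / (0.2·0.3824 + 0.6·0.6176) ≈ 0.1711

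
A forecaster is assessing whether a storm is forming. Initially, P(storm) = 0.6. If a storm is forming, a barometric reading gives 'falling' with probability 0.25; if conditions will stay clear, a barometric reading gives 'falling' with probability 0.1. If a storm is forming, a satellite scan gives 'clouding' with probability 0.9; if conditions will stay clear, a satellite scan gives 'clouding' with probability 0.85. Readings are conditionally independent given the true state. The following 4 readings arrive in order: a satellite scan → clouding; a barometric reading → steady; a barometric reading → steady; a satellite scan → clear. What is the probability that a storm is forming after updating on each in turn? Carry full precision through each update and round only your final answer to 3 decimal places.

0.424

After a satellite scan='clouding': P(storm) = 0.9·0.6000 / (0.9·0.6000 + 0.85·0.4000) ≈ 0.6136
After a barometric reading='steady': P(storm) = 0.75·0.6136 / (0.75·0.6136 + 0.9·0.3864) ≈ 0.5696
After a barometric reading='steady': P(storm) = 0.75·0.5696 / (0.75·0.5696 + 0.9·0.4304) ≈ 0.5245
After a satellite scan='clear': P(storm) = 0.1·0.5245 / (0.1·0.5245 + 0.15·0.4755) ≈ 0.4237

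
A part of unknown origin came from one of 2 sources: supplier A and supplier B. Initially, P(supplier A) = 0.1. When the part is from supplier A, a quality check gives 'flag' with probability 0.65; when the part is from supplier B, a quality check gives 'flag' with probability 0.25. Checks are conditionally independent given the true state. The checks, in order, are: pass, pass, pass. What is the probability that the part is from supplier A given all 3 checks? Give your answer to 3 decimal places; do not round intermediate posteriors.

0.011

After 'pass': P(supplier A) = 0.35·0.1000 / (0.35·0.1000 + 0.75·0.9000) ≈ 0.0493
After 'pass': P(supplier A) = 0.35·0.0493 / (0.35·0.0493 + 0.75·0.9507) ≈ 0.0236
After 'pass': P(supplier A) = 0.35·0.0236 / (0.35·0.0236 + 0.75·0.9764) ≈ 0.0112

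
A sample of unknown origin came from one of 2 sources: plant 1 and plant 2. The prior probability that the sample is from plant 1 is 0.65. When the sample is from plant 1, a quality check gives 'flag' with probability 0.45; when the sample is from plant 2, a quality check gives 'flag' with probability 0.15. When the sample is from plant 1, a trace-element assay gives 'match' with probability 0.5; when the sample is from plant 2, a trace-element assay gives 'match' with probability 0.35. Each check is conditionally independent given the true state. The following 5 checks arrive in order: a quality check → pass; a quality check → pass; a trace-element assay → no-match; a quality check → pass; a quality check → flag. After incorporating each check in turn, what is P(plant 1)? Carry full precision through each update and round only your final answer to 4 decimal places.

After a quality check='pass': P(plant 1) = 0.55·0.6500 / (0.55·0.6500 + 0.85·0.3500) ≈ 0.5458
After a quality check='pass': P(plant 1) = 0.55·0.5458 / (0.55·0.5458 + 0.85·0.4542) ≈ 0.4374
After a trace-element assay='no-match': P(plant 1) = 0.5·0.4374 / (0.5·0.4374 + 0.65·0.5626) ≈ 0.3743
After a quality check='pass': P(plant 1) = 0.55·0.3743 / (0.55·0.3743 + 0.85·0.6257) ≈ 0.2790
After a quality check='flag': P(plant 1) = 0.45·0.2790 / (0.45·0.2790 + 0.15·0.7210) ≈ 0.5373

0.5373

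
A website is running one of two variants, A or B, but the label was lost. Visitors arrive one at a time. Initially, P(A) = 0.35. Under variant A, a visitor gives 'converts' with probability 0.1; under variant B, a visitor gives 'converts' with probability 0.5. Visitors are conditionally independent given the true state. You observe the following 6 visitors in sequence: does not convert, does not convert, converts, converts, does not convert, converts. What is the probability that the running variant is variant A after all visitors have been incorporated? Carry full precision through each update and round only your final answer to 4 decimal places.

After 'does not convert': P(A) = 0.9·0.3500 / (0.9·0.3500 + 0.5·0.6500) ≈ 0.4922
After 'does not convert': P(A) = 0.9·0.4922 / (0.9·0.4922 + 0.5·0.5078) ≈ 0.6357
After 'converts': P(A) = 0.1·0.6357 / (0.1·0.6357 + 0.5·0.3643) ≈ 0.2587
After 'converts': P(A) = 0.1·0.2587 / (0.1·0.2587 + 0.5·0.7413) ≈ 0.0652
After 'does not convert': P(A) = 0.9·0.0652 / (0.9·0.0652 + 0.5·0.9348) ≈ 0.1116
After 'converts': P(A) = 0.1·0.1116 / (0.1·0.1116 + 0.5·0.8884) ≈ 0.0245

0.0245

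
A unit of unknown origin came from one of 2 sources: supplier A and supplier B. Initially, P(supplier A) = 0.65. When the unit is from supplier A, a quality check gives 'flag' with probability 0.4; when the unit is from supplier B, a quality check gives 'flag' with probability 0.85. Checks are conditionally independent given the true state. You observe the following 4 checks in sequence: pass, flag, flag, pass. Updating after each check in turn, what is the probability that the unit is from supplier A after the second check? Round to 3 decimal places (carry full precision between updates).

0.778

After 'pass': P(supplier A) = 0.6·0.6500 / (0.6·0.6500 + 0.15·0.3500) ≈ 0.8814
After 'flag': P(supplier A) = 0.4·0.8814 / (0.4·0.8814 + 0.85·0.1186) ≈ 0.7776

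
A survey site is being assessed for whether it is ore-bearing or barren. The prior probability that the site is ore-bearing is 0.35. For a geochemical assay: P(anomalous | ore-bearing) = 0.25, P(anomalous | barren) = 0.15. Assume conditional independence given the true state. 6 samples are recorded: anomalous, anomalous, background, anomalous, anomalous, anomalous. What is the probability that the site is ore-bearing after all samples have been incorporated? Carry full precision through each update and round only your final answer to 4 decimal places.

0.8594

After 'anomalous': P(ore) = 0.25·0.3500 / (0.25·0.3500 + 0.15·0.6500) ≈ 0.4730
After 'anomalous': P(ore) = 0.25·0.4730 / (0.25·0.4730 + 0.15·0.5270) ≈ 0.5993
After 'background': P(ore) = 0.75·0.5993 / (0.75·0.5993 + 0.85·0.4007) ≈ 0.5689
After 'anomalous': P(ore) = 0.25·0.5689 / (0.25·0.5689 + 0.15·0.4311) ≈ 0.6875
After 'anomalous': P(ore) = 0.25·0.6875 / (0.25·0.6875 + 0.15·0.3125) ≈ 0.7857
After 'anomalous': P(ore) = 0.25·0.7857 / (0.25·0.7857 + 0.15·0.2143) ≈ 0.8594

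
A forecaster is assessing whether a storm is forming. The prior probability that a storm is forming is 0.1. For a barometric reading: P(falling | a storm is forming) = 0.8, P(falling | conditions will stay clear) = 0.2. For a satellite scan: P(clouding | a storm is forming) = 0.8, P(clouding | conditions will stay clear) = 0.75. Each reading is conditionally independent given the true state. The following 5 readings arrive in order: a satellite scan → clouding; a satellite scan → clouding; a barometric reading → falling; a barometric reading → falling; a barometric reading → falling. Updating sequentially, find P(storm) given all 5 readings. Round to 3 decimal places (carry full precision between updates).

0.890

After a satellite scan='clouding': P(storm) = 0.8·0.1000 / (0.8·0.1000 + 0.75·0.9000) ≈ 0.1060
After a satellite scan='clouding': P(storm) = 0.8·0.1060 / (0.8·0.1060 + 0.75·0.8940) ≈ 0.1122
After a barometric reading='falling': P(storm) = 0.8·0.1122 / (0.8·0.1122 + 0.2·0.8878) ≈ 0.3358
After a barometric reading='falling': P(storm) = 0.8·0.3358 / (0.8·0.3358 + 0.2·0.6642) ≈ 0.6692
After a barometric reading='falling': P(storm) = 0.8·0.6692 / (0.8·0.6692 + 0.2·0.3308) ≈ 0.8900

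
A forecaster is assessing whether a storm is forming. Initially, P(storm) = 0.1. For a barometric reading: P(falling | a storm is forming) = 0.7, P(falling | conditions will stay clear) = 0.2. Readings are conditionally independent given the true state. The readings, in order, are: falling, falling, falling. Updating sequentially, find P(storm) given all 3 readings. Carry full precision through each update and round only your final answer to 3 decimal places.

0.827

Each posterior becomes the prior for the next update.
After 'falling': P(storm) = 0.7·0.1000 / (0.7·0.1000 + 0.2·0.9000) ≈ 0.2800
After 'falling': P(storm) = 0.7·0.2800 / (0.7·0.2800 + 0.2·0.7200) ≈ 0.5765
After 'falling': P(storm) = 0.7·0.5765 / (0.7·0.5765 + 0.2·0.4235) ≈ 0.8265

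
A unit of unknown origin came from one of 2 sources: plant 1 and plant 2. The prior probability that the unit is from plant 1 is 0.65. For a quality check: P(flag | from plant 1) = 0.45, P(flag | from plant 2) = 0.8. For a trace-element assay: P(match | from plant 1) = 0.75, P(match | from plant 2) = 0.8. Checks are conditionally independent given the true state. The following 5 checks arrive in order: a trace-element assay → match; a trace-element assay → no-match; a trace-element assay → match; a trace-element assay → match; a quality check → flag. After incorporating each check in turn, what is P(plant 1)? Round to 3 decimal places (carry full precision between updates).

After a trace-element assay='match': P(plant 1) = 0.75·0.6500 / (0.75·0.6500 + 0.8·0.3500) ≈ 0.6352
After a trace-element assay='no-match': P(plant 1) = 0.25·0.6352 / (0.25·0.6352 + 0.2·0.3648) ≈ 0.6852
After a trace-element assay='match': P(plant 1) = 0.75·0.6852 / (0.75·0.6852 + 0.8·0.3148) ≈ 0.6711
After a trace-element assay='match': P(plant 1) = 0.75·0.6711 / (0.75·0.6711 + 0.8·0.3289) ≈ 0.6567
After a quality check='flag': P(plant 1) = 0.45·0.6567 / (0.45·0.6567 + 0.8·0.3433) ≈ 0.5183

0.518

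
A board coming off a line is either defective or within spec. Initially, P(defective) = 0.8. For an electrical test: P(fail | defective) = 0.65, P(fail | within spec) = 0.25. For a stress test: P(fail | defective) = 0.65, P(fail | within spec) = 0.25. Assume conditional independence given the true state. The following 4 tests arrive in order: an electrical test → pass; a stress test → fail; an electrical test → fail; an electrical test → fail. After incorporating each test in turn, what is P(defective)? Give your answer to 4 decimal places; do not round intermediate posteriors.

0.9704

Each posterior becomes the prior for the next update.
After an electrical test='pass': P(defective) = 0.35·0.8000 / (0.35·0.8000 + 0.75·0.2000) ≈ 0.6512
After a stress test='fail': P(defective) = 0.65·0.6512 / (0.65·0.6512 + 0.25·0.3488) ≈ 0.8292
After an electrical test='fail': P(defective) = 0.65·0.8292 / (0.65·0.8292 + 0.25·0.1708) ≈ 0.9266
After an electrical test='fail': P(defective) = 0.65·0.9266 / (0.65·0.9266 + 0.25·0.0734) ≈ 0.9704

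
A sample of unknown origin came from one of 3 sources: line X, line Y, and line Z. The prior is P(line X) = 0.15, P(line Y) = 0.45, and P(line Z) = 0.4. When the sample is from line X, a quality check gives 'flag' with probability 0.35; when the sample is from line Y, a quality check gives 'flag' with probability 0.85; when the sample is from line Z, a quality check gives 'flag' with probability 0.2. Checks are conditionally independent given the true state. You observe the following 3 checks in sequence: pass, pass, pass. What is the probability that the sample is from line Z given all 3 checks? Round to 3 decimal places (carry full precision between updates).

After 'pass': normaliser = 0.65·0.1500 + 0.15·0.4500 + 0.8·0.4000; P(line X) ≈ 0.2010, P(line Y) ≈ 0.1392, P(line Z) ≈ 0.6598
After 'pass': normaliser = 0.65·0.2010 + 0.15·0.1392 + 0.8·0.6598; P(line X) ≈ 0.1923, P(line Y) ≈ 0.0307, P(line Z) ≈ 0.7769
After 'pass': normaliser = 0.65·0.1923 + 0.15·0.0307 + 0.8·0.7769; P(line X) ≈ 0.1664, P(line Y) ≈ 0.0061, P(line Z) ≈ 0.8274

0.827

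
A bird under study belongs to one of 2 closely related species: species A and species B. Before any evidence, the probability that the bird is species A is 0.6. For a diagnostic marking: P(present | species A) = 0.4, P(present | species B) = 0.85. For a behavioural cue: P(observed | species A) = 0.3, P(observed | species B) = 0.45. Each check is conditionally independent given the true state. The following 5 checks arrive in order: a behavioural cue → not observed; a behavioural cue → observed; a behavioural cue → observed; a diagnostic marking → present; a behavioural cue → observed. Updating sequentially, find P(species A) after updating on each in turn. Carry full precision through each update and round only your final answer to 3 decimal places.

0.210

After a behavioural cue='not observed': P(species A) = 0.7·0.6000 / (0.7·0.6000 + 0.55·0.4000) ≈ 0.6562
After a behavioural cue='observed': P(species A) = 0.3·0.6562 / (0.3·0.6562 + 0.45·0.3438) ≈ 0.5600
After a behavioural cue='observed': P(species A) = 0.3·0.5600 / (0.3·0.5600 + 0.45·0.4400) ≈ 0.4590
After a diagnostic marking='present': P(species A) = 0.4·0.4590 / (0.4·0.4590 + 0.85·0.5410) ≈ 0.2854
After a behavioural cue='observed': P(species A) = 0.3·0.2854 / (0.3·0.2854 + 0.45·0.7146) ≈ 0.2102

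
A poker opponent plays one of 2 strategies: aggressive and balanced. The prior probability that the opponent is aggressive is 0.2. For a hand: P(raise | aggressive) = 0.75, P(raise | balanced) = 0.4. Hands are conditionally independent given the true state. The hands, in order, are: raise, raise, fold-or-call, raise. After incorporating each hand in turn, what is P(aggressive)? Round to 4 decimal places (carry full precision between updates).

After 'raise': P(aggressive) = 0.75·0.2000 / (0.75·0.2000 + 0.4·0.8000) ≈ 0.3191
After 'raise': P(aggressive) = 0.75·0.3191 / (0.75·0.3191 + 0.4·0.6809) ≈ 0.4678
After 'fold-or-call': P(aggressive) = 0.25·0.4678 / (0.25·0.4678 + 0.6·0.5322) ≈ 0.2680
After 'raise': P(aggressive) = 0.75·0.2680 / (0.75·0.2680 + 0.4·0.7320) ≈ 0.4071

0.4071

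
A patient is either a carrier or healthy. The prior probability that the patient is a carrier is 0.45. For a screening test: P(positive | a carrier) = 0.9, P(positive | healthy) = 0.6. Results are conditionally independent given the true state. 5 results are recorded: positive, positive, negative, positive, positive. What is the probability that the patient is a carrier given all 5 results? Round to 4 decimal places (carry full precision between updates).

After 'positive': P(carrier) = 0.9·0.4500 / (0.9·0.4500 + 0.6·0.5500) ≈ 0.5510
After 'positive': P(carrier) = 0.9·0.5510 / (0.9·0.5510 + 0.6·0.4490) ≈ 0.6480
After 'negative': P(carrier) = 0.1·0.6480 / (0.1·0.6480 + 0.4·0.3520) ≈ 0.3152
After 'positive': P(carrier) = 0.9·0.3152 / (0.9·0.3152 + 0.6·0.6848) ≈ 0.4084
After 'positive': P(carrier) = 0.9·0.4084 / (0.9·0.4084 + 0.6·0.5916) ≈ 0.5087

0.5087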